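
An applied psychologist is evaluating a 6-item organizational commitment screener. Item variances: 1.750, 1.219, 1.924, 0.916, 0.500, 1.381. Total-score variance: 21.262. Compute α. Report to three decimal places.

Σσ²ᵢ = 1.750 + 1.219 + 1.924 + 0.916 + 0.500 + 1.381 = 7.690
α = (k/(k−1))·(1 − Σσ²ᵢ/Var(T)) = (6/5)·(1 − 7.690/21.262) = 0.766

α = 0.766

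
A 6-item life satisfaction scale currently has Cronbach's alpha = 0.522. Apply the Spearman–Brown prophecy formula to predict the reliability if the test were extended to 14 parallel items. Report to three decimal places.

predicted reliability = 0.718

Length factor m = 14/6 = 2.3333
α' = m·α / (1 + (m−1)·α)
   = 14/6 × 0.522 / (1 + (14/6 − 1) × 0.522)
   = 1.2180 / 1.6960 = 0.718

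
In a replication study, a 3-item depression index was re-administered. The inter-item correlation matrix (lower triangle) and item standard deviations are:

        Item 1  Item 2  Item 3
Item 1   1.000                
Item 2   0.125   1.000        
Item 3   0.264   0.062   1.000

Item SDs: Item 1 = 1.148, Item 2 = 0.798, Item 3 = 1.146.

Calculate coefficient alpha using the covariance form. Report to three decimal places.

α = 0.361

Σσ²ᵢ = 1.148² + 0.798² + 1.146² = 3.2680
Covariances σ_ij = r_ij · s_i · s_j:
  σ(Item 1,Item 2) = 0.125 × 1.148 × 0.798 = 0.1145
  σ(Item 1,Item 3) = 0.264 × 1.148 × 1.146 = 0.3473
  σ(Item 2,Item 3) = 0.062 × 0.798 × 1.146 = 0.0567
σ²_T = Σσ²ᵢ + 2·Σσ_ij = 3.2680 + 2 × 0.5185 = 4.3050
α = (3/2)·(1 − 3.2680/4.3050) = 0.361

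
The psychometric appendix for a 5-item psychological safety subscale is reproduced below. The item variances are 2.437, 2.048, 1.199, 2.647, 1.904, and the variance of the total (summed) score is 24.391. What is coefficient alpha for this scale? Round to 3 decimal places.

sum of item variances = 2.437 + 2.048 + 1.199 + 2.647 + 1.904 = 10.235
α = (k/(k−1))·(1 − sum of item variances/σ²_T) = (5/4)·(1 − 10.235/24.391) = 0.725

α = 0.725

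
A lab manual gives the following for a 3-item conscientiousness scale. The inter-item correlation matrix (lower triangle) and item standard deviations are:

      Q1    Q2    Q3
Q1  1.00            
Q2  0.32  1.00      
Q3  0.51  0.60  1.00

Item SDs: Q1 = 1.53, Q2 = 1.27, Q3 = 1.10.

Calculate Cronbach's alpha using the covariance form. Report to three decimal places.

Cronbach's alpha = 0.710

Σσ²ᵢ = 1.53² + 1.27² + 1.10² = 5.1638
Covariances σ_ij = r_ij · s_i · s_j:
  σ(Q1,Q2) = 0.32 × 1.53 × 1.27 = 0.6218
  σ(Q1,Q3) = 0.51 × 1.53 × 1.10 = 0.8583
  σ(Q2,Q3) = 0.60 × 1.27 × 1.10 = 0.8382
σ²_T = Σσ²ᵢ + 2·Σσ_ij = 5.1638 + 2 × 2.3183 = 9.8004
α = (3/2)·(1 − 5.1638/9.8004) = 0.710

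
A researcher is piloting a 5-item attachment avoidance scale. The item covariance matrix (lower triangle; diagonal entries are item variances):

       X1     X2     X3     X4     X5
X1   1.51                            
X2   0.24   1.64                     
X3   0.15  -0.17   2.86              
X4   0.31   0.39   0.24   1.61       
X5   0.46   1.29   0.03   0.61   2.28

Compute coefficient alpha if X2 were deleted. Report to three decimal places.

Remaining items: X1, X3, X4, X5 (k = 4).
Σσ²ᵢ = 1.51 + 2.86 + 1.61 + 2.28 = 8.26
σ²_T = 8.26 + 2 × 1.80 = 11.86
α (item deleted) = (4/3)·(1 − 8.26/11.86) = 0.405

α = 0.405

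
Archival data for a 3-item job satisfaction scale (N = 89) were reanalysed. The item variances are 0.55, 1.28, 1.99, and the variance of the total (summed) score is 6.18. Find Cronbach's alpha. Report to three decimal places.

Cronbach's alpha = 0.573

Σσ²ᵢ = 0.55 + 1.28 + 1.99 = 3.82
α = (k/(k−1))·(1 − Σσ²ᵢ/σ²_T) = (3/2)·(1 − 3.82/6.18) = 0.573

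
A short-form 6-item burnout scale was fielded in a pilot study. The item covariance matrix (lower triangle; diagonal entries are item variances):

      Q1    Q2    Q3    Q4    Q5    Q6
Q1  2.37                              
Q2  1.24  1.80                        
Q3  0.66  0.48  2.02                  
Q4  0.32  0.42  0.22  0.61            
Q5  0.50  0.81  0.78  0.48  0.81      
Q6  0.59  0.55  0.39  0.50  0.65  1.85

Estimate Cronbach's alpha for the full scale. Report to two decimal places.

Σσᵢ² = 2.37 + 1.80 + 2.02 + 0.61 + 0.81 + 1.85 = 9.46
Sum of off-diagonal covariances = 8.59
σ²_total = 9.46 + 2 × 8.59 = 26.64
α = (k/(k−1))·(1 − Σσᵢ²/σ²_total) = (6/5)·(1 − 9.46/26.64) = 0.77

α = 0.77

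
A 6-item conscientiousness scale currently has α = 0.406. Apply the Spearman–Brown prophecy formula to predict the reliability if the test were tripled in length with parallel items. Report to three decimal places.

Length factor m = 3
α' = m·α / (1 + (m−1)·α)
   = 3 × 0.406 / (1 + (3 − 1) × 0.406)
   = 1.2180 / 1.8120 = 0.672

predicted reliability = 0.672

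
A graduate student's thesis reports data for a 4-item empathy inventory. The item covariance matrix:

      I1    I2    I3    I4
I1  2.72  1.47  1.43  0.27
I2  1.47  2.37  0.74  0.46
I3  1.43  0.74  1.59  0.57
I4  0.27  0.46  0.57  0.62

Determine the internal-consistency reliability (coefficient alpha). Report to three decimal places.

α = 0.767

Σσᵢ² = 2.72 + 2.37 + 1.59 + 0.62 = 7.30
Sum of off-diagonal covariances = 4.94
σ²_total = 7.30 + 2 × 4.94 = 17.18
α = (k/(k−1))·(1 − Σσᵢ²/σ²_total) = (4/3)·(1 − 7.30/17.18) = 0.767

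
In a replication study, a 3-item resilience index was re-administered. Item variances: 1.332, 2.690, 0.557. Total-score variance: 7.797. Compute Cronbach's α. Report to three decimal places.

sum of item variances = 1.332 + 2.690 + 0.557 = 4.579
α = (k/(k−1))·(1 − sum of item variances/Var(T)) = (3/2)·(1 − 4.579/7.797) = 0.619

α = 0.619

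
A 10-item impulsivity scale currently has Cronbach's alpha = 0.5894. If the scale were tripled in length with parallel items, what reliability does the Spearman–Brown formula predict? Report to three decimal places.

predicted reliability = 0.812

Length factor m = 3
α' = m·α / (1 + (m−1)·α)
   = 3 × 0.5894 / (1 + (3 − 1) × 0.5894)
   = 1.7682 / 2.1788 = 0.812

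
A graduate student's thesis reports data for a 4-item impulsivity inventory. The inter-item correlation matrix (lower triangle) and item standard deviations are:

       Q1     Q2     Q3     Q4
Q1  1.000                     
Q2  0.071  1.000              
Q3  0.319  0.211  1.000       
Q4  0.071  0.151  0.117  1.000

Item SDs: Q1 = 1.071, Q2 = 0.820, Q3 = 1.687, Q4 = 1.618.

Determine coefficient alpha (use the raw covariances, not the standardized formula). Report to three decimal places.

α = 0.402

Σσ²ᵢ = 1.071² + 0.820² + 1.687² + 1.618² = 7.2833
Covariances σ_ij = r_ij · s_i · s_j:
  σ(Q1,Q2) = 0.071 × 1.071 × 0.820 = 0.0624
  σ(Q1,Q3) = 0.319 × 1.071 × 1.687 = 0.5764
  σ(Q1,Q4) = 0.071 × 1.071 × 1.618 = 0.1230
  σ(Q2,Q3) = 0.211 × 0.820 × 1.687 = 0.2919
  σ(Q2,Q4) = 0.151 × 0.820 × 1.618 = 0.2003
  σ(Q3,Q4) = 0.117 × 1.687 × 1.618 = 0.3194
σ²_T = Σσ²ᵢ + 2·Σσ_ij = 7.2833 + 2 × 1.5734 = 10.4301
α = (4/3)·(1 − 7.2833/10.4301) = 0.402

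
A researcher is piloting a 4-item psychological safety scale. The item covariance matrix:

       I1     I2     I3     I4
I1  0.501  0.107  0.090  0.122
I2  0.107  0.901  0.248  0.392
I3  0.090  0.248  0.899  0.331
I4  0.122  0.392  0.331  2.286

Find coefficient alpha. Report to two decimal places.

coefficient alpha = 0.48

sum of item variances = 0.501 + 0.901 + 0.899 + 2.286 = 4.587
Sum of off-diagonal covariances = 1.290
σ²_T = 4.587 + 2 × 1.290 = 7.167
α = (k/(k−1))·(1 − sum of item variances/σ²_T) = (4/3)·(1 − 4.587/7.167) = 0.48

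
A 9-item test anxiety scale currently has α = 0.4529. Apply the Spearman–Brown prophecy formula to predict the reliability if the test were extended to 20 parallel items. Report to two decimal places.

predicted reliability = 0.65

Length factor m = 20/9 = 2.2222
α' = m·α / (1 + (m−1)·α)
   = 20/9 × 0.4529 / (1 + (20/9 − 1) × 0.4529)
   = 1.0064 / 1.5535 = 0.65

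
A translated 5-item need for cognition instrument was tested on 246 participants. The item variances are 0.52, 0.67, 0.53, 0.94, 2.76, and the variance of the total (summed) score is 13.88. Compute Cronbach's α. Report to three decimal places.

ΣVar(i) = 0.52 + 0.67 + 0.53 + 0.94 + 2.76 = 5.42
α = (k/(k−1))·(1 − ΣVar(i)/σ²_T) = (5/4)·(1 − 5.42/13.88) = 0.762

α = 0.762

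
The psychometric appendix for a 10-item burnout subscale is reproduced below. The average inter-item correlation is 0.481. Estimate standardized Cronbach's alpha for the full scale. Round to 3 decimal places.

Standardized α = k·r̄ / (1 + (k−1)·r̄) = 10 × 0.481 / (1 + 9 × 0.481)
  = 4.8100 / 5.3290 = 0.903

standardized Cronbach's alpha = 0.903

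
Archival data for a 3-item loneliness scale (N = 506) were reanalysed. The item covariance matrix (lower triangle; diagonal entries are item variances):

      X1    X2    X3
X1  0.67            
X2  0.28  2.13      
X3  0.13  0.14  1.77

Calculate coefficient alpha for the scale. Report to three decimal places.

ΣVar(i) = 0.67 + 2.13 + 1.77 = 4.57
Sum of off-diagonal covariances = 0.55
σ²_T = 4.57 + 2 × 0.55 = 5.67
α = (k/(k−1))·(1 − ΣVar(i)/σ²_T) = (3/2)·(1 − 4.57/5.67) = 0.291

coefficient alpha = 0.291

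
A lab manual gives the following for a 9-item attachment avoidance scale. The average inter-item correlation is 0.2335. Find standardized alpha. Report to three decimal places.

standardized alpha = 0.733

Standardized α = k·r̄ / (1 + (k−1)·r̄) = 9 × 0.2335 / (1 + 8 × 0.2335)
  = 2.1015 / 2.8680 = 0.733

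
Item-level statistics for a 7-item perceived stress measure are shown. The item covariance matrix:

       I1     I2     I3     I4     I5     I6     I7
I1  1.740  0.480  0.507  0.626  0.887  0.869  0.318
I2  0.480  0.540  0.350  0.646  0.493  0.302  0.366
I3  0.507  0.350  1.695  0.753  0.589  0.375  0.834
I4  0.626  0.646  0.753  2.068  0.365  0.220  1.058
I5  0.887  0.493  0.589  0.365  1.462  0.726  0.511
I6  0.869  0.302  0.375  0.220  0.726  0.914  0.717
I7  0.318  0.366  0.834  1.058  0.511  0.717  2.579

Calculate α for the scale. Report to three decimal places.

α = 0.800

ΣVar(i) = 1.740 + 0.540 + 1.695 + 2.068 + 1.462 + 0.914 + 2.579 = 10.998
Sum of off-diagonal covariances = 11.992
Var(T) = 10.998 + 2 × 11.992 = 34.982
α = (k/(k−1))·(1 − ΣVar(i)/Var(T)) = (7/6)·(1 − 10.998/34.982) = 0.800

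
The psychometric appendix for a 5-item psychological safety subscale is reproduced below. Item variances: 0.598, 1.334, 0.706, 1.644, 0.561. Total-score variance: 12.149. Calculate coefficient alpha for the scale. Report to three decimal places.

Σσ²ᵢ = 0.598 + 1.334 + 0.706 + 1.644 + 0.561 = 4.843
α = (k/(k−1))·(1 − Σσ²ᵢ/Var(T)) = (5/4)·(1 − 4.843/12.149) = 0.752

coefficient alpha = 0.752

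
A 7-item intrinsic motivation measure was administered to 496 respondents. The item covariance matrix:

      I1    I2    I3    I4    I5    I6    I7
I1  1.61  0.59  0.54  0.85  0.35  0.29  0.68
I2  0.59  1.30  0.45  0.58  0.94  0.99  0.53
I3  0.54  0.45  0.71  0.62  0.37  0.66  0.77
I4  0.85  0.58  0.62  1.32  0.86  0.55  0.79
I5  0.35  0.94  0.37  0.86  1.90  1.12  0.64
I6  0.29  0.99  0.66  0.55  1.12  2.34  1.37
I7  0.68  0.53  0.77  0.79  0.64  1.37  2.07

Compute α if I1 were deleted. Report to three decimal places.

Remaining items: I2, I3, I4, I5, I6, I7 (k = 6).
Σσ²ᵢ = 1.30 + 0.71 + 1.32 + 1.90 + 2.34 + 2.07 = 9.64
σ²_T = 9.64 + 2 × 11.24 = 32.12
α (item deleted) = (6/5)·(1 − 9.64/32.12) = 0.840

α = 0.840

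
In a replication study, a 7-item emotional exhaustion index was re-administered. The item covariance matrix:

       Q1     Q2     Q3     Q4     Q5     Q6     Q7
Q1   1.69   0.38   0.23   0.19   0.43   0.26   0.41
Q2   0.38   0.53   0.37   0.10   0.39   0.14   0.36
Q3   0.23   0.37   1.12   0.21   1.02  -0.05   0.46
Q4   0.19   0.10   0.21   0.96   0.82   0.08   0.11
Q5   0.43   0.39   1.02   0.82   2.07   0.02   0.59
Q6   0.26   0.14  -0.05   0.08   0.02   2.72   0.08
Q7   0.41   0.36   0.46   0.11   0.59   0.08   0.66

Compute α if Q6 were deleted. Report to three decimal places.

Remaining items: Q1, Q2, Q3, Q4, Q5, Q7 (k = 6).
Σσ²ᵢ = 1.69 + 0.53 + 1.12 + 0.96 + 2.07 + 0.66 = 7.03
σ²_total = 7.03 + 2 × 6.07 = 19.17
α (item deleted) = (6/5)·(1 − 7.03/19.17) = 0.760

α = 0.760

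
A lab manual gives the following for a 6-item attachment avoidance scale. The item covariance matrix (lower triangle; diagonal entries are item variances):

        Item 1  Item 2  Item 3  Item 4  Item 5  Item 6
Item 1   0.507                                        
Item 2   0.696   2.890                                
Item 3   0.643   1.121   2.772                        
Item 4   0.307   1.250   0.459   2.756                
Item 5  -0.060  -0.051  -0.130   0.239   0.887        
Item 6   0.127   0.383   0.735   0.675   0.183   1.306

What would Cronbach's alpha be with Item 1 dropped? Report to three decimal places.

Remaining items: Item 2, Item 3, Item 4, Item 5, Item 6 (k = 5).
Σσᵢ² = 2.890 + 2.772 + 2.756 + 0.887 + 1.306 = 10.611
total variance = 10.611 + 2 × 4.864 = 20.339
α (item deleted) = (5/4)·(1 − 10.611/20.339) = 0.598

α = 0.598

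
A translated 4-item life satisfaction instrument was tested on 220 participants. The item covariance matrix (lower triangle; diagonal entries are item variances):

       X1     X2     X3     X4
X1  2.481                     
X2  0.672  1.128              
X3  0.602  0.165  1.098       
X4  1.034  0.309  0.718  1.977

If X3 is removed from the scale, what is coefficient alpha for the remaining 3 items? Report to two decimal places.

coefficient alpha = 0.63

Remaining items: X1, X2, X4 (k = 3).
Σσ²ᵢ = 2.481 + 1.128 + 1.977 = 5.586
total variance = 5.586 + 2 × 2.015 = 9.616
α (item deleted) = (3/2)·(1 − 5.586/9.616) = 0.63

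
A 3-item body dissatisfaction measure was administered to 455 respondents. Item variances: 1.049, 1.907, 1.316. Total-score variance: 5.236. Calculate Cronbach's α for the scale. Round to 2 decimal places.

sum of item variances = 1.049 + 1.907 + 1.316 = 4.272
α = (k/(k−1))·(1 − sum of item variances/Var(T)) = (3/2)·(1 − 4.272/5.236) = 0.28

α = 0.28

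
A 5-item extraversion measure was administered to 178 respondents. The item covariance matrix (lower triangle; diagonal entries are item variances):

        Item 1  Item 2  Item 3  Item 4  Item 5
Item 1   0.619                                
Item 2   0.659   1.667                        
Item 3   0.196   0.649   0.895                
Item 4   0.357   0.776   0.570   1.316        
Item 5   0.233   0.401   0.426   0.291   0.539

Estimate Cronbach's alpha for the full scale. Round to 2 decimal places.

ΣVar(i) = 0.619 + 1.667 + 0.895 + 1.316 + 0.539 = 5.036
Σ_{i<j} σ_ij = 4.558
Var(T) = 5.036 + 2 × 4.558 = 14.152
α = (k/(k−1))·(1 − ΣVar(i)/Var(T)) = (5/4)·(1 − 5.036/14.152) = 0.81

Cronbach's alpha = 0.81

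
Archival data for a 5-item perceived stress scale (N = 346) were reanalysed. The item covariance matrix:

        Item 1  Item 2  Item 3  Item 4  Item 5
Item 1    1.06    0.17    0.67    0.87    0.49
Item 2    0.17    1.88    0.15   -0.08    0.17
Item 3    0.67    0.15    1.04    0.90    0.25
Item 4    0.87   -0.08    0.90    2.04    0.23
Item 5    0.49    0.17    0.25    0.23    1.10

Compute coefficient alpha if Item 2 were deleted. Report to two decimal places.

α = 0.75

Remaining items: Item 1, Item 3, Item 4, Item 5 (k = 4).
sum of item variances = 1.06 + 1.04 + 2.04 + 1.10 = 5.24
σ²_T = 5.24 + 2 × 3.41 = 12.06
α (item deleted) = (4/3)·(1 − 5.24/12.06) = 0.75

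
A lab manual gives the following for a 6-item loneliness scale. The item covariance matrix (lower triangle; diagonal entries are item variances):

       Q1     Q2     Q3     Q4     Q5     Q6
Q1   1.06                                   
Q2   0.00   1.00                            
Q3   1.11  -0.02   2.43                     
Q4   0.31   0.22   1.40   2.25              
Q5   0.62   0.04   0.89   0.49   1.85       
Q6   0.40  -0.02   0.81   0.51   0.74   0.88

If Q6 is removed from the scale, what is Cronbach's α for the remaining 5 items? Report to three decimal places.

Remaining items: Q1, Q2, Q3, Q4, Q5 (k = 5).
sum of item variances = 1.06 + 1.00 + 2.43 + 2.25 + 1.85 = 8.59
Var(T) = 8.59 + 2 × 5.06 = 18.71
α (item deleted) = (5/4)·(1 − 8.59/18.71) = 0.676

α = 0.676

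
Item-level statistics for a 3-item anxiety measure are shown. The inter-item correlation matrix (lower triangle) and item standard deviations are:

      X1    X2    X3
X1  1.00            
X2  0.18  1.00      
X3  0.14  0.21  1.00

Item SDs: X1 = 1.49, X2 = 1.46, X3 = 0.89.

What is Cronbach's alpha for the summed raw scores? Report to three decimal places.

α = 0.373

Σσ²ᵢ = 1.49² + 1.46² + 0.89² = 5.1438
Covariances σ_ij = r_ij · s_i · s_j:
  σ(X1,X2) = 0.18 × 1.49 × 1.46 = 0.3916
  σ(X1,X3) = 0.14 × 1.49 × 0.89 = 0.1857
  σ(X2,X3) = 0.21 × 1.46 × 0.89 = 0.2729
σ²_T = Σσ²ᵢ + 2·Σσ_ij = 5.1438 + 2 × 0.8502 = 6.8442
α = (3/2)·(1 − 5.1438/6.8442) = 0.373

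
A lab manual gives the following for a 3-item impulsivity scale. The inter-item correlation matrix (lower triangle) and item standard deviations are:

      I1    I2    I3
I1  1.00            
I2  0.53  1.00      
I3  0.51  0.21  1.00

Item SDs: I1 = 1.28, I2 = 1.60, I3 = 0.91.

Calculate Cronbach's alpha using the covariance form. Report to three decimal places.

Σσ²ᵢ = 1.28² + 1.60² + 0.91² = 5.0265
Covariances σ_ij = r_ij · s_i · s_j:
  σ(I1,I2) = 0.53 × 1.28 × 1.60 = 1.0854
  σ(I1,I3) = 0.51 × 1.28 × 0.91 = 0.5940
  σ(I2,I3) = 0.21 × 1.60 × 0.91 = 0.3058
σ²_T = Σσ²ᵢ + 2·Σσ_ij = 5.0265 + 2 × 1.9852 = 8.9969
α = (3/2)·(1 − 5.0265/8.9969) = 0.662

Cronbach's alpha = 0.662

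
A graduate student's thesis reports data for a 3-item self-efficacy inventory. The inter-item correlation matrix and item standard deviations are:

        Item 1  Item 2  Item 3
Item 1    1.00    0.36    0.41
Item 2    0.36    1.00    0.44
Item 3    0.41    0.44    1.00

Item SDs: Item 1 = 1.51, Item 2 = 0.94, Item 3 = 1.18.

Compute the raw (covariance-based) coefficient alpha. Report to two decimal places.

α = 0.65

Σσ²ᵢ = 1.51² + 0.94² + 1.18² = 4.5561
Covariances σ_ij = r_ij · s_i · s_j:
  σ(Item 1,Item 2) = 0.36 × 1.51 × 0.94 = 0.5110
  σ(Item 1,Item 3) = 0.41 × 1.51 × 1.18 = 0.7305
  σ(Item 2,Item 3) = 0.44 × 0.94 × 1.18 = 0.4880
σ²_T = Σσ²ᵢ + 2·Σσ_ij = 4.5561 + 2 × 1.7295 = 8.0151
α = (3/2)·(1 − 4.5561/8.0151) = 0.65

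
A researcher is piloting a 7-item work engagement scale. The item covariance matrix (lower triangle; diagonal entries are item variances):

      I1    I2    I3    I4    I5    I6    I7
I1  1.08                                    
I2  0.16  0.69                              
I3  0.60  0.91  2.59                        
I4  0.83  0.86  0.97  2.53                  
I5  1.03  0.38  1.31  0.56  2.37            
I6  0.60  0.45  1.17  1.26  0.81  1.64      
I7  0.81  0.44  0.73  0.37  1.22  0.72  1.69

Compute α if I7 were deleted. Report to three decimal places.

α = 0.823

Remaining items: I1, I2, I3, I4, I5, I6 (k = 6).
ΣVar(i) = 1.08 + 0.69 + 2.59 + 2.53 + 2.37 + 1.64 = 10.90
σ²_total = 10.90 + 2 × 11.90 = 34.70
α (item deleted) = (6/5)·(1 − 10.90/34.70) = 0.823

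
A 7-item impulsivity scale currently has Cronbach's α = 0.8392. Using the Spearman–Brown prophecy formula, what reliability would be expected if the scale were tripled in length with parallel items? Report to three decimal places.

Length factor m = 3
α' = m·α / (1 + (m−1)·α)
   = 3 × 0.8392 / (1 + (3 − 1) × 0.8392)
   = 2.5176 / 2.6784 = 0.940

predicted reliability = 0.940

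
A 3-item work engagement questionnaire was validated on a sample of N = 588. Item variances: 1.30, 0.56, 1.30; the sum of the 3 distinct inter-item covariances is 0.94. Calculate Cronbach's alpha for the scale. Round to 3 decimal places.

α = 0.560

sum of item variances = 1.30 + 0.56 + 1.30 = 3.16
Sum of distinct covariances = 0.94
Var(T) = sum of item variances + 2·Σcov = 3.16 + 2 × 0.94 = 5.04
α = (3/2)·(1 − 3.16/5.04) = 0.560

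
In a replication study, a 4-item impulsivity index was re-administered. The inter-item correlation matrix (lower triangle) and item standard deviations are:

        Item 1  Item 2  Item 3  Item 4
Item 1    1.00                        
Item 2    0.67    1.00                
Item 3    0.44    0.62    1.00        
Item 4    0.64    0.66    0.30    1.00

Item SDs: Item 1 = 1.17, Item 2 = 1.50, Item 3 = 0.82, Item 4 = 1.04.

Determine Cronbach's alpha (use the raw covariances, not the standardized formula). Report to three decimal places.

Cronbach's alpha = 0.830

Σσ²ᵢ = 1.17² + 1.50² + 0.82² + 1.04² = 5.3729
Covariances σ_ij = r_ij · s_i · s_j:
  σ(Item 1,Item 2) = 0.67 × 1.17 × 1.50 = 1.1759
  σ(Item 1,Item 3) = 0.44 × 1.17 × 0.82 = 0.4221
  σ(Item 1,Item 4) = 0.64 × 1.17 × 1.04 = 0.7788
  σ(Item 2,Item 3) = 0.62 × 1.50 × 0.82 = 0.7626
  σ(Item 2,Item 4) = 0.66 × 1.50 × 1.04 = 1.0296
  σ(Item 3,Item 4) = 0.30 × 0.82 × 1.04 = 0.2558
σ²_T = Σσ²ᵢ + 2·Σσ_ij = 5.3729 + 2 × 4.4248 = 14.2225
α = (4/3)·(1 − 5.3729/14.2225) = 0.830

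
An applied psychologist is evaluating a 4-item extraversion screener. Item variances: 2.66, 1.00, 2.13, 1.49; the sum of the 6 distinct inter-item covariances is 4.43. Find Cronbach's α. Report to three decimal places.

ΣVar(i) = 2.66 + 1.00 + 2.13 + 1.49 = 7.28
Sum of distinct covariances = 4.43
total variance = ΣVar(i) + 2·Σcov = 7.28 + 2 × 4.43 = 16.14
α = (4/3)·(1 − 7.28/16.14) = 0.732

Cronbach's α = 0.732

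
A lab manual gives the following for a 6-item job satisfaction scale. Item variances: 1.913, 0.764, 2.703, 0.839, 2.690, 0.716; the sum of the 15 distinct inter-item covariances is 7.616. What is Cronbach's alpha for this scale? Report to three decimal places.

ΣVar(i) = 1.913 + 0.764 + 2.703 + 0.839 + 2.690 + 0.716 = 9.625
Sum of distinct covariances = 7.616
Var(T) = ΣVar(i) + 2·Σcov = 9.625 + 2 × 7.616 = 24.857
α = (6/5)·(1 − 9.625/24.857) = 0.735

Cronbach's alpha = 0.735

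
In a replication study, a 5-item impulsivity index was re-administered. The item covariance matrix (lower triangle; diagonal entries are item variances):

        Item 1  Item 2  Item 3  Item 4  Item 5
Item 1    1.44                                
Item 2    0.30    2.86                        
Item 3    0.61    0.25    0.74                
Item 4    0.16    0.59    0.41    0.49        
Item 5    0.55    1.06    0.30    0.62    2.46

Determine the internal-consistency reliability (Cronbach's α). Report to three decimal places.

sum of item variances = 1.44 + 2.86 + 0.74 + 0.49 + 2.46 = 7.99
Sum of off-diagonal covariances = 4.85
Var(T) = 7.99 + 2 × 4.85 = 17.69
α = (k/(k−1))·(1 − sum of item variances/Var(T)) = (5/4)·(1 − 7.99/17.69) = 0.685

Cronbach's α = 0.685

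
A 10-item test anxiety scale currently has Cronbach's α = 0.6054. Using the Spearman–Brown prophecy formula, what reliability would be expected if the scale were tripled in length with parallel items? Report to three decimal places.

Length factor m = 3
α' = m·α / (1 + (m−1)·α)
   = 3 × 0.6054 / (1 + (3 − 1) × 0.6054)
   = 1.8162 / 2.2108 = 0.822

predicted reliability = 0.822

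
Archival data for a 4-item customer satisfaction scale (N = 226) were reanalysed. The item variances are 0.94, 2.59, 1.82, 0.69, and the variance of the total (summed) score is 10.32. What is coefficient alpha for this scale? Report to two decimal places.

coefficient alpha = 0.55

Σσ²ᵢ = 0.94 + 2.59 + 1.82 + 0.69 = 6.04
α = (k/(k−1))·(1 − Σσ²ᵢ/σ²_T) = (4/3)·(1 − 6.04/10.32) = 0.55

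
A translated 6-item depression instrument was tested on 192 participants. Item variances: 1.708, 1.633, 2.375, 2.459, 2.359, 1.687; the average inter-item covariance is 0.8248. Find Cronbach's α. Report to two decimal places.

Σσ²ᵢ = 1.708 + 1.633 + 2.375 + 2.459 + 2.359 + 1.687 = 12.221
Sum of the 15 distinct covariances = 15 × 0.8248 = 12.3720
σ²_T = Σσ²ᵢ + 2·Σcov = 12.221 + 2 × 12.3720 = 36.9650
α = (6/5)·(1 − 12.221/36.9650) = 0.80

Cronbach's α = 0.80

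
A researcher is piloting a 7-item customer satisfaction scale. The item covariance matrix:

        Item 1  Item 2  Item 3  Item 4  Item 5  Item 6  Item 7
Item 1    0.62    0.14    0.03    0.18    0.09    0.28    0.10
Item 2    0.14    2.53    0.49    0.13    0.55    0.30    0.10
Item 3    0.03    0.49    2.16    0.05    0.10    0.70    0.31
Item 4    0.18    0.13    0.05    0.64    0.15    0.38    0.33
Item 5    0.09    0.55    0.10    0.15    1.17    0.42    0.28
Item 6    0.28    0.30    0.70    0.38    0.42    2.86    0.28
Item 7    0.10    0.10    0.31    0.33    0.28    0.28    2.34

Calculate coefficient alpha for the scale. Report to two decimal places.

α = 0.54

Σσᵢ² = 0.62 + 2.53 + 2.16 + 0.64 + 1.17 + 2.86 + 2.34 = 12.32
Sum of off-diagonal covariances = 5.39
Var(T) = 12.32 + 2 × 5.39 = 23.10
α = (k/(k−1))·(1 − Σσᵢ²/Var(T)) = (7/6)·(1 − 12.32/23.10) = 0.54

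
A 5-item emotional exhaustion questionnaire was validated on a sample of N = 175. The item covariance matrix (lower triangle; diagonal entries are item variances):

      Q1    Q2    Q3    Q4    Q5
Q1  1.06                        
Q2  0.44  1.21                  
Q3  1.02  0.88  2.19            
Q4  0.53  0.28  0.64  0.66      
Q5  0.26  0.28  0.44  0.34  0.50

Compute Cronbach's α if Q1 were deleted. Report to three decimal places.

α = 0.742

Remaining items: Q2, Q3, Q4, Q5 (k = 4).
sum of item variances = 1.21 + 2.19 + 0.66 + 0.50 = 4.56
Var(T) = 4.56 + 2 × 2.86 = 10.28
α (item deleted) = (4/3)·(1 − 4.56/10.28) = 0.742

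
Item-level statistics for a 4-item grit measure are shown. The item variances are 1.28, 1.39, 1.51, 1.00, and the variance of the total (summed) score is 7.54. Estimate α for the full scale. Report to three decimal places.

α = 0.417

Σσᵢ² = 1.28 + 1.39 + 1.51 + 1.00 = 5.18
α = (k/(k−1))·(1 − Σσᵢ²/Var(T)) = (4/3)·(1 − 5.18/7.54) = 0.417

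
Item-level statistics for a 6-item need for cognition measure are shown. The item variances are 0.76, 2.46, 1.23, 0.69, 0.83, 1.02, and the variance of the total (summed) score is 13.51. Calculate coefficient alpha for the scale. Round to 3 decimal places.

α = 0.579

sum of item variances = 0.76 + 2.46 + 1.23 + 0.69 + 0.83 + 1.02 = 6.99
α = (k/(k−1))·(1 − sum of item variances/σ²_T) = (6/5)·(1 − 6.99/13.51) = 0.579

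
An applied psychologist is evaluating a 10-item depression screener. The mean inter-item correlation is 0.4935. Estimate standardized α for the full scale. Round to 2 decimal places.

standardized α = 0.91

Standardized α = k·r̄ / (1 + (k−1)·r̄) = 10 × 0.4935 / (1 + 9 × 0.4935)
  = 4.9350 / 5.4415 = 0.91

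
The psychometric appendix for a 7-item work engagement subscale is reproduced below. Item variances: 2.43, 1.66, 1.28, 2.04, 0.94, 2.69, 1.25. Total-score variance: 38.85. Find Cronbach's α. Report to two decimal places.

Σσᵢ² = 2.43 + 1.66 + 1.28 + 2.04 + 0.94 + 2.69 + 1.25 = 12.29
α = (k/(k−1))·(1 − Σσᵢ²/σ²_total) = (7/6)·(1 − 12.29/38.85) = 0.80

α = 0.80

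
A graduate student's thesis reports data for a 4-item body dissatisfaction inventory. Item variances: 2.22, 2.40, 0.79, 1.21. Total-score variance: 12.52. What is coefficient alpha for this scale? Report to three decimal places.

Σσᵢ² = 2.22 + 2.40 + 0.79 + 1.21 = 6.62
α = (k/(k−1))·(1 − Σσᵢ²/Var(T)) = (4/3)·(1 − 6.62/12.52) = 0.628

α = 0.628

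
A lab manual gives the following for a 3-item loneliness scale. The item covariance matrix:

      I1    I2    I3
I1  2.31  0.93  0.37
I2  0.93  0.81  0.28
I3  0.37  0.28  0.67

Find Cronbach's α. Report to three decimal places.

sum of item variances = 2.31 + 0.81 + 0.67 = 3.79
Σ_{i<j} σ_ij = 1.58
Var(T) = 3.79 + 2 × 1.58 = 6.95
α = (k/(k−1))·(1 − sum of item variances/Var(T)) = (3/2)·(1 − 3.79/6.95) = 0.682

Cronbach's α = 0.682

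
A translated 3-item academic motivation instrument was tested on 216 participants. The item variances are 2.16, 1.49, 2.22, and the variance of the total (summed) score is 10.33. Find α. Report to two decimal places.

Σσᵢ² = 2.16 + 1.49 + 2.22 = 5.87
α = (k/(k−1))·(1 − Σσᵢ²/Var(T)) = (3/2)·(1 − 5.87/10.33) = 0.65

α = 0.65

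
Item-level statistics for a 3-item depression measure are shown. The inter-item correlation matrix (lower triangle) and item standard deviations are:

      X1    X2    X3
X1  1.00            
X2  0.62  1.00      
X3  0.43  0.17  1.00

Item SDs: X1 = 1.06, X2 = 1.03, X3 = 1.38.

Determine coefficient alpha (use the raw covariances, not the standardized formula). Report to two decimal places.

Σσ²ᵢ = 1.06² + 1.03² + 1.38² = 4.0889
Covariances σ_ij = r_ij · s_i · s_j:
  σ(X1,X2) = 0.62 × 1.06 × 1.03 = 0.6769
  σ(X1,X3) = 0.43 × 1.06 × 1.38 = 0.6290
  σ(X2,X3) = 0.17 × 1.03 × 1.38 = 0.2416
σ²_T = Σσ²ᵢ + 2·Σσ_ij = 4.0889 + 2 × 1.5475 = 7.1839
α = (3/2)·(1 − 4.0889/7.1839) = 0.65

α = 0.65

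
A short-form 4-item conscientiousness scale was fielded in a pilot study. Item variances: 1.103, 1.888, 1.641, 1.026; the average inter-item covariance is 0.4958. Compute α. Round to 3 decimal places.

α = 0.683

sum of item variances = 1.103 + 1.888 + 1.641 + 1.026 = 5.658
Sum of the 6 distinct covariances = 6 × 0.4958 = 2.9748
Var(T) = sum of item variances + 2·Σcov = 5.658 + 2 × 2.9748 = 11.6076
α = (4/3)·(1 − 5.658/11.6076) = 0.683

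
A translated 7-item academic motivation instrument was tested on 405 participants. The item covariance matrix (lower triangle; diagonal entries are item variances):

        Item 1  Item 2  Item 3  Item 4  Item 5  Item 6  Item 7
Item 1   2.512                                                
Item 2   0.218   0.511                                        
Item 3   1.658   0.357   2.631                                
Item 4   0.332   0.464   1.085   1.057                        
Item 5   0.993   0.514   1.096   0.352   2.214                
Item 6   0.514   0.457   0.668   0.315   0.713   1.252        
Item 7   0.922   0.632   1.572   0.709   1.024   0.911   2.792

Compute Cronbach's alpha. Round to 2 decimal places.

Cronbach's alpha = 0.82

Σσ²ᵢ = 2.512 + 0.511 + 2.631 + 1.057 + 2.214 + 1.252 + 2.792 = 12.969
Sum of the distinct covariances = 15.506
σ²_total = 12.969 + 2 × 15.506 = 43.981
α = (k/(k−1))·(1 − Σσ²ᵢ/σ²_total) = (7/6)·(1 − 12.969/43.981) = 0.82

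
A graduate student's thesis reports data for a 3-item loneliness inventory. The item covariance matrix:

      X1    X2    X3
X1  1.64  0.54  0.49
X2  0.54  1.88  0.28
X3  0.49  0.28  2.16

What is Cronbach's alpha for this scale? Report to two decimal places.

Σσᵢ² = 1.64 + 1.88 + 2.16 = 5.68
Sum of off-diagonal covariances = 1.31
σ²_total = 5.68 + 2 × 1.31 = 8.30
α = (k/(k−1))·(1 − Σσᵢ²/σ²_total) = (3/2)·(1 − 5.68/8.30) = 0.47

α = 0.47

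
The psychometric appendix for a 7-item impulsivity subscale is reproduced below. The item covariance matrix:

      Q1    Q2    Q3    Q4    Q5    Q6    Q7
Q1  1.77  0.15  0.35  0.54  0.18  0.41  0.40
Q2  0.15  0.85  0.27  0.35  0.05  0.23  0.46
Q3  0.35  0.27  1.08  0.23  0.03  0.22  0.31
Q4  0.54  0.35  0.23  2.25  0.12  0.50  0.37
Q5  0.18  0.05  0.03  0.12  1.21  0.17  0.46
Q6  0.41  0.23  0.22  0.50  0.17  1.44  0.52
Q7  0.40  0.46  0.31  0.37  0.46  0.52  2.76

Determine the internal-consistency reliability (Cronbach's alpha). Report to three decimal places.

Cronbach's alpha = 0.614

ΣVar(i) = 1.77 + 0.85 + 1.08 + 2.25 + 1.21 + 1.44 + 2.76 = 11.36
Σ_{i<j} σ_ij = 6.32
total variance = 11.36 + 2 × 6.32 = 24.00
α = (k/(k−1))·(1 − ΣVar(i)/total variance) = (7/6)·(1 − 11.36/24.00) = 0.614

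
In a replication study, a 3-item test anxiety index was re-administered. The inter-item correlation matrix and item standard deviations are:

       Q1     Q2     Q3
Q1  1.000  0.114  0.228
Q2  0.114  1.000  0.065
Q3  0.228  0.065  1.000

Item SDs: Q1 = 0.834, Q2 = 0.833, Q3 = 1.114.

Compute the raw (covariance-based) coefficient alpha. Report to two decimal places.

Σσ²ᵢ = 0.834² + 0.833² + 1.114² = 2.6304
Covariances σ_ij = r_ij · s_i · s_j:
  σ(Q1,Q2) = 0.114 × 0.834 × 0.833 = 0.0792
  σ(Q1,Q3) = 0.228 × 0.834 × 1.114 = 0.2118
  σ(Q2,Q3) = 0.065 × 0.833 × 1.114 = 0.0603
σ²_T = Σσ²ᵢ + 2·Σσ_ij = 2.6304 + 2 × 0.3513 = 3.3330
α = (3/2)·(1 − 2.6304/3.3330) = 0.32

α = 0.32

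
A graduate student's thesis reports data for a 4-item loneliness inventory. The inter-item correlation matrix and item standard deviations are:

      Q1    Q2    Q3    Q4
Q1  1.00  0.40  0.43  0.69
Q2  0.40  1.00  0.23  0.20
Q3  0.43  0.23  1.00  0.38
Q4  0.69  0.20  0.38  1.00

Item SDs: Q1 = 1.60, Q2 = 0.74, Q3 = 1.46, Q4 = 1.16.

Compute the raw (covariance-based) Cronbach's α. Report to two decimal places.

α = 0.72

Σσ²ᵢ = 1.60² + 0.74² + 1.46² + 1.16² = 6.5848
Covariances σ_ij = r_ij · s_i · s_j:
  σ(Q1,Q2) = 0.40 × 1.60 × 0.74 = 0.4736
  σ(Q1,Q3) = 0.43 × 1.60 × 1.46 = 1.0045
  σ(Q1,Q4) = 0.69 × 1.60 × 1.16 = 1.2806
  σ(Q2,Q3) = 0.23 × 0.74 × 1.46 = 0.2485
  σ(Q2,Q4) = 0.20 × 0.74 × 1.16 = 0.1717
  σ(Q3,Q4) = 0.38 × 1.46 × 1.16 = 0.6436
σ²_T = Σσ²ᵢ + 2·Σσ_ij = 6.5848 + 2 × 3.8225 = 14.2298
α = (4/3)·(1 − 6.5848/14.2298) = 0.72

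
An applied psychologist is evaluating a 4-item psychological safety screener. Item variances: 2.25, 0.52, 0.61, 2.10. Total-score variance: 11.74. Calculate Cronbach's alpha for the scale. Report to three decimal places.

α = 0.711

Σσᵢ² = 2.25 + 0.52 + 0.61 + 2.10 = 5.48
α = (k/(k−1))·(1 − Σσᵢ²/total variance) = (4/3)·(1 − 5.48/11.74) = 0.711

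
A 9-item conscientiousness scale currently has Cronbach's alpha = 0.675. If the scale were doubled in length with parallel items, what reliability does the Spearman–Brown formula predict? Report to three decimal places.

predicted reliability = 0.806

Length factor m = 2
α' = m·α / (1 + (m−1)·α)
   = 2 × 0.675 / (1 + (2 − 1) × 0.675)
   = 1.3500 / 1.6750 = 0.806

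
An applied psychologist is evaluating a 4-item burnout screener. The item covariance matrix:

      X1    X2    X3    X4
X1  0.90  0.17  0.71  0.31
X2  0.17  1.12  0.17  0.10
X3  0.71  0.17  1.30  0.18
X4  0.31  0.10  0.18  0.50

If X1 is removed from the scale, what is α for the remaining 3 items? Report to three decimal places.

α = 0.353

Remaining items: X2, X3, X4 (k = 3).
Σσᵢ² = 1.12 + 1.30 + 0.50 = 2.92
σ²_total = 2.92 + 2 × 0.45 = 3.82
α (item deleted) = (3/2)·(1 − 2.92/3.82) = 0.353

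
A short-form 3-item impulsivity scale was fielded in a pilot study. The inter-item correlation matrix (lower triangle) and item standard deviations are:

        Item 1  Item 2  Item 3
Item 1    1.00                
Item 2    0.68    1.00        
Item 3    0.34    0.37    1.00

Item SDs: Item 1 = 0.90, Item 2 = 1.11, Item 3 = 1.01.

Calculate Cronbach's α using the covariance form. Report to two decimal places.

Σσ²ᵢ = 0.90² + 1.11² + 1.01² = 3.0622
Covariances σ_ij = r_ij · s_i · s_j:
  σ(Item 1,Item 2) = 0.68 × 0.90 × 1.11 = 0.6793
  σ(Item 1,Item 3) = 0.34 × 0.90 × 1.01 = 0.3091
  σ(Item 2,Item 3) = 0.37 × 1.11 × 1.01 = 0.4148
σ²_T = Σσ²ᵢ + 2·Σσ_ij = 3.0622 + 2 × 1.4032 = 5.8686
α = (3/2)·(1 − 3.0622/5.8686) = 0.72

Cronbach's α = 0.72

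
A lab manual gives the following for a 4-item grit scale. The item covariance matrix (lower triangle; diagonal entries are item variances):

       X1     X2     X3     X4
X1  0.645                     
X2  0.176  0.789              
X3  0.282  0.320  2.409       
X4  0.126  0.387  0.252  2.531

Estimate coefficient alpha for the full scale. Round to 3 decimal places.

Σσ²ᵢ = 0.645 + 0.789 + 2.409 + 2.531 = 6.374
Sum of off-diagonal covariances = 1.543
total variance = 6.374 + 2 × 1.543 = 9.460
α = (k/(k−1))·(1 − Σσ²ᵢ/total variance) = (4/3)·(1 − 6.374/9.460) = 0.435

α = 0.435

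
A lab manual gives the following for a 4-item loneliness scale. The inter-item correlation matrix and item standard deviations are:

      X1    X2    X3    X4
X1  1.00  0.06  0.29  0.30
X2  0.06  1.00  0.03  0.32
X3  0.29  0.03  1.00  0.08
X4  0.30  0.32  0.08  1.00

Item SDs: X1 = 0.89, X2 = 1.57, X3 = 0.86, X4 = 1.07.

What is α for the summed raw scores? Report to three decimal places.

α = 0.435

Σσ²ᵢ = 0.89² + 1.57² + 0.86² + 1.07² = 5.1415
Covariances σ_ij = r_ij · s_i · s_j:
  σ(X1,X2) = 0.06 × 0.89 × 1.57 = 0.0838
  σ(X1,X3) = 0.29 × 0.89 × 0.86 = 0.2220
  σ(X1,X4) = 0.30 × 0.89 × 1.07 = 0.2857
  σ(X2,X3) = 0.03 × 1.57 × 0.86 = 0.0405
  σ(X2,X4) = 0.32 × 1.57 × 1.07 = 0.5376
  σ(X3,X4) = 0.08 × 0.86 × 1.07 = 0.0736
σ²_T = Σσ²ᵢ + 2·Σσ_ij = 5.1415 + 2 × 1.2432 = 7.6279
α = (4/3)·(1 − 5.1415/7.6279) = 0.435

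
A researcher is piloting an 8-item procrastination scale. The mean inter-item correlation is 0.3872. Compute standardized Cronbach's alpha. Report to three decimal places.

Standardized α = k·r̄ / (1 + (k−1)·r̄) = 8 × 0.3872 / (1 + 7 × 0.3872)
  = 3.0976 / 3.7104 = 0.835

standardized Cronbach's alpha = 0.835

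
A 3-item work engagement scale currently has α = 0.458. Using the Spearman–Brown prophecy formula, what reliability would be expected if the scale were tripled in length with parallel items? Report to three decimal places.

Length factor m = 3
α' = m·α / (1 + (m−1)·α)
   = 3 × 0.458 / (1 + (3 − 1) × 0.458)
   = 1.3740 / 1.9160 = 0.717

predicted reliability = 0.717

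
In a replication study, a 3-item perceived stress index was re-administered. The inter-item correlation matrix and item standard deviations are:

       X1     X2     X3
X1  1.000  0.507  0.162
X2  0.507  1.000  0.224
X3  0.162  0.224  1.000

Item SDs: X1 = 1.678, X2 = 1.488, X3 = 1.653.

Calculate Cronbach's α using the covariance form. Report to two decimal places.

Σσ²ᵢ = 1.678² + 1.488² + 1.653² = 7.7622
Covariances σ_ij = r_ij · s_i · s_j:
  σ(X1,X2) = 0.507 × 1.678 × 1.488 = 1.2659
  σ(X1,X3) = 0.162 × 1.678 × 1.653 = 0.4493
  σ(X2,X3) = 0.224 × 1.488 × 1.653 = 0.5510
σ²_T = Σσ²ᵢ + 2·Σσ_ij = 7.7622 + 2 × 2.2662 = 12.2946
α = (3/2)·(1 − 7.7622/12.2946) = 0.55

α = 0.55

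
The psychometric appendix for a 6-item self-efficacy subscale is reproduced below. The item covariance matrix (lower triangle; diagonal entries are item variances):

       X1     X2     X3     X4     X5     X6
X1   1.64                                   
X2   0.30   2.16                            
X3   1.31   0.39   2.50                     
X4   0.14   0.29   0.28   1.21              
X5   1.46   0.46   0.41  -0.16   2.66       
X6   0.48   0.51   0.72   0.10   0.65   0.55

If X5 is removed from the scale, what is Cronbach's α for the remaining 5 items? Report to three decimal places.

Remaining items: X1, X2, X3, X4, X6 (k = 5).
ΣVar(i) = 1.64 + 2.16 + 2.50 + 1.21 + 0.55 = 8.06
σ²_total = 8.06 + 2 × 4.52 = 17.10
α (item deleted) = (5/4)·(1 − 8.06/17.10) = 0.661

α = 0.661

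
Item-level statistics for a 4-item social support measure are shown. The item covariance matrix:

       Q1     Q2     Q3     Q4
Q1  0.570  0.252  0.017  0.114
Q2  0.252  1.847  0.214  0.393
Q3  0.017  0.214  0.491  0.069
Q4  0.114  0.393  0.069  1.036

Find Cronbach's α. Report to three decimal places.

α = 0.466

sum of item variances = 0.570 + 1.847 + 0.491 + 1.036 = 3.944
Sum of off-diagonal covariances = 1.059
σ²_total = 3.944 + 2 × 1.059 = 6.062
α = (k/(k−1))·(1 − sum of item variances/σ²_total) = (4/3)·(1 − 3.944/6.062) = 0.466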